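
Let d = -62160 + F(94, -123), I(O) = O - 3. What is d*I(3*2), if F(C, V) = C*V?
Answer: -221166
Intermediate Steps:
I(O) = -3 + O
d = -73722 (d = -62160 + 94*(-123) = -62160 - 11562 = -73722)
d*I(3*2) = -73722*(-3 + 3*2) = -73722*(-3 + 6) = -73722*3 = -221166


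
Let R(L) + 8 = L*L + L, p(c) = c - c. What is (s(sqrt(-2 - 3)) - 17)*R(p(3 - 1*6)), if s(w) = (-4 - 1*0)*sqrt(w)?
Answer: 136 + 32*5**(1/4)*sqrt(I) ≈ 169.84 + 33.836*I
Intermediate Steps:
p(c) = 0
R(L) = -8 + L + L**2 (R(L) = -8 + (L*L + L) = -8 + (L**2 + L) = -8 + (L + L**2) = -8 + L + L**2)
s(w) = -4*sqrt(w) (s(w) = (-4 + 0)*sqrt(w) = -4*sqrt(w))
(s(sqrt(-2 - 3)) - 17)*R(p(3 - 1*6)) = (-4*(-2 - 3)**(1/4) - 17)*(-8 + 0 + 0**2) = (-4*(-5)**(1/4) - 17)*(-8 + 0 + 0) = (-4*5**(1/4)*sqrt(I) - 17)*(-8) = (-17 - 4*5**(1/4)*sqrt(I))*(-8) = 136 + 32*5**(1/4)*sqrt(I)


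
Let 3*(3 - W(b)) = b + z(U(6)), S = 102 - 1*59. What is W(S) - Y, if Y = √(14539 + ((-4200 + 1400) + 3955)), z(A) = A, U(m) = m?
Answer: -40/3 - √15694 ≈ -138.61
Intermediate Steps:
S = 43 (S = 102 - 59 = 43)
Y = √15694 (Y = √(14539 + (-2800 + 3955)) = √(14539 + 1155) = √15694 ≈ 125.28)
W(b) = 1 - b/3 (W(b) = 3 - (b + 6)/3 = 3 - (6 + b)/3 = 3 + (-2 - b/3) = 1 - b/3)
W(S) - Y = (1 - ⅓*43) - √15694 = (1 - 43/3) - √15694 = -40/3 - √15694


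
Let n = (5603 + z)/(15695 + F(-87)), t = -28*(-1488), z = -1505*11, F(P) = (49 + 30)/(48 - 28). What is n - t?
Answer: -13081840096/313979 ≈ -41665.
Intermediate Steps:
F(P) = 79/20
z = -16555
t = 41664
n = -219040/313979 (n = (5603 - 16555)/(15695 + 79/20) = -10952/313979/20 = -10952*20/313979 = -219040/313979 ≈ -0.69763)
n - t = -219040/313979 - 1*41664 = -219040/313979 - 41664 = -13081840096/313979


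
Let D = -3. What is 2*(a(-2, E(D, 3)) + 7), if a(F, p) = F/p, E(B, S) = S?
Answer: 38/3 ≈ 12.667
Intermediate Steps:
2*(a(-2, E(D, 3)) + 7) = 2*(-2/3 + 7) = 2*(19/3) = 38/3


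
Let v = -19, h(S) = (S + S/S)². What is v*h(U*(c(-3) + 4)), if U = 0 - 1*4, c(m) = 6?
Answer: -28899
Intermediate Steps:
U = -4 (U = 0 - 4 = -4)
h(S) = (1 + S)² (h(S) = (S + 1)² = (1 + S)²)
v*h(U*(c(-3) + 4)) = -19*(1 - 4*(6 + 4))² = -19*(1 - 4*10)² = -19*(1 - 40)² = -19*(-39)² = -19*1521 = -28899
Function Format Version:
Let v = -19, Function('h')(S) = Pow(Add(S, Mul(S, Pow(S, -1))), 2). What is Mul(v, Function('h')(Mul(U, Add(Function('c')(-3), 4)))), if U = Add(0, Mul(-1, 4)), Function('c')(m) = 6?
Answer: -28899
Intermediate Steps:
U = -4 (U = Add(0, -4) = -4)
Function('h')(S) = Pow(Add(1, S), 2) (Function('h')(S) = Pow(Add(S, 1), 2) = Pow(Add(1, S), 2))
Mul(v, Function('h')(Mul(U, Add(Function('c')(-3), 4)))) = Mul(-19, Pow(Add(1, Mul(-4, Add(6, 4))), 2)) = Mul(-19, Pow(Add(1, Mul(-4, 10)), 2)) = Mul(-19, Pow(Add(1, -40), 2)) = Mul(-19, Pow(-39, 2)) = Mul(-19, 1521) = -28899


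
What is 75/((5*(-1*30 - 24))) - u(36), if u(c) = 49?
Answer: -887/18 ≈ -49.278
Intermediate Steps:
75/((5*(-1*30 - 24))) - u(36) = 75/((5*(-1*30 - 24))) - 1*49 = 75/((5*(-30 - 24))) - 49 = 75/((5*(-54))) - 49 = 75/(-270) - 49 = 75*(-1/270) - 49 = -5/18 - 49 = -887/18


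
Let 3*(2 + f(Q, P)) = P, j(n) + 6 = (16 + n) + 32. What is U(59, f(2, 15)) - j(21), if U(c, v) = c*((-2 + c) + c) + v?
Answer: 6784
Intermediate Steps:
j(n) = 42 + n (j(n) = -6 + ((16 + n) + 32) = -6 + (48 + n) = 42 + n)
f(Q, P) = -2 + P/3
U(c, v) = v + c*(-2 + 2*c) (U(c, v) = c*(-2 + 2*c) + v = v + c*(-2 + 2*c))
U(59, f(2, 15)) - j(21) = ((-2 + (1/3)*15) - 2*59 + 2*59**2) - (42 + 21) = ((-2 + 5) - 118 + 2*3481) - 1*63 = (3 - 118 + 6962) - 63 = 6847 - 63 = 6784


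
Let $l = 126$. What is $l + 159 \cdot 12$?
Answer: $2034$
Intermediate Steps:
$l + 159 \cdot 12 = 126 + 159 \cdot 12 = 126 + 1908 = 2034$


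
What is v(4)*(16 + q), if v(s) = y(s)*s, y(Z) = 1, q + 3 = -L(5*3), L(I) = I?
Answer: -8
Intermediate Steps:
q = -18 (q = -3 - 5*3 = -3 - 1*15 = -3 - 15 = -18)
v(s) = s (v(s) = 1*s = s)
v(4)*(16 + q) = 4*(16 - 18) = 4*(-2) = -8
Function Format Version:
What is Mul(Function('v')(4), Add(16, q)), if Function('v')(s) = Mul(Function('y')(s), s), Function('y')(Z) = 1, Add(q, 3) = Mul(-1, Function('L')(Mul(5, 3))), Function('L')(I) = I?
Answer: -8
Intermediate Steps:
q = -18 (q = Add(-3, Mul(-1, Mul(5, 3))) = Add(-3, Mul(-1, 15)) = Add(-3, -15) = -18)
Function('v')(s) = s (Function('v')(s) = Mul(1, s) = s)
Mul(Function('v')(4), Add(16, q)) = Mul(4, Add(16, -18)) = Mul(4, -2) = -8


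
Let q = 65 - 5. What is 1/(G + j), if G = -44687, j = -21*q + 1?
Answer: -1/45946 ≈ -2.1765e-5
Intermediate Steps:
q = 60
j = -1259 (j = -21*60 + 1 = -1260 + 1 = -1259)
1/(G + j) = 1/(-44687 - 1259) = 1/(-45946) = -1/45946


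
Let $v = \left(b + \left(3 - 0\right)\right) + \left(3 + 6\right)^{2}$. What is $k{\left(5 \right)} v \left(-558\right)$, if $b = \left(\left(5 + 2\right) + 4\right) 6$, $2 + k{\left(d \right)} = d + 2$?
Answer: $-418500$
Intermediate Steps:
$k{\left(d \right)} = d$ ($k{\left(d \right)} = -2 + \left(d + 2\right) = -2 + \left(2 + d\right) = d$)
$b = 66$ ($b = \left(7 + 4\right) 6 = 11 \cdot 6 = 66$)
$v = 150$ ($v = \left(66 + \left(3 - 0\right)\right) + \left(3 + 6\right)^{2} = \left(66 + \left(3 + 0\right)\right) + 9^{2} = \left(66 + 3\right) + 81 = 69 + 81 = 150$)
$k{\left(5 \right)} v \left(-558\right) = 5 \cdot 150 \left(-558\right) = 5 \left(-83700\right) = -418500$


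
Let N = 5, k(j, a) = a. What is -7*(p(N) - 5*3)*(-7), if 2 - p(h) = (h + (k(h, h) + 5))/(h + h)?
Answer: -1421/2 ≈ -710.50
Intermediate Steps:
p(h) = 2 - (5 + 2*h)/(2*h) (p(h) = 2 - (h + (h + 5))/(h + h) = 2 - (h + (5 + h))/(2*h) = 2 - (5 + 2*h)*1/(2*h) = 2 - (5 + 2*h)/(2*h))
-7*(p(N) - 5*3)*(-7) = -7*((-5/2 + 5)/5 - 5*3)*(-7) = -7*((⅕)*(5/2) - 15)*(-7) = -7*(½ - 15)*(-7) = -7*(-29/2)*(-7) = (203/2)*(-7) = -1421/2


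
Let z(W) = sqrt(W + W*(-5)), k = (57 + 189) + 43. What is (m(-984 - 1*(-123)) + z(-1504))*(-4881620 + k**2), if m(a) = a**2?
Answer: -3556931548779 - 38384792*sqrt(94) ≈ -3.5573e+12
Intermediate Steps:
k = 289 (k = 246 + 43 = 289)
z(W) = 2*sqrt(-W) (z(W) = sqrt(W - 5*W) = sqrt(-4*W) = 2*sqrt(-W))
(m(-984 - 1*(-123)) + z(-1504))*(-4881620 + k**2) = ((-984 - 1*(-123))**2 + 2*sqrt(-1*(-1504)))*(-4881620 + 289**2) = ((-984 + 123)**2 + 2*sqrt(1504))*(-4881620 + 83521) = ((-861)**2 + 2*(4*sqrt(94)))*(-4798099) = (741321 + 8*sqrt(94))*(-4798099) = -3556931548779 - 38384792*sqrt(94)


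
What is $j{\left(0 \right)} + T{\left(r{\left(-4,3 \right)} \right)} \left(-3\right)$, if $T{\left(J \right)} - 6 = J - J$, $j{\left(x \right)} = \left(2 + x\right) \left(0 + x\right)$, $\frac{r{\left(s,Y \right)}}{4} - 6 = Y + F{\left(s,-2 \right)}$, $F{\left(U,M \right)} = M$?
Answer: $-18$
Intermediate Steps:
$r{\left(s,Y \right)} = 16 + 4 Y$ ($r{\left(s,Y \right)} = 24 + 4 \left(Y - 2\right) = 24 + 4 \left(-2 + Y\right) = 24 + \left(-8 + 4 Y\right) = 16 + 4 Y$)
$j{\left(x \right)} = x \left(2 + x\right)$ ($j{\left(x \right)} = \left(2 + x\right) x = x \left(2 + x\right)$)
$T{\left(J \right)} = 6$ ($T{\left(J \right)} = 6 + \left(J - J\right) = 6 + 0 = 6$)
$j{\left(0 \right)} + T{\left(r{\left(-4,3 \right)} \right)} \left(-3\right) = 0 \left(2 + 0\right) + 6 \left(-3\right) = 0 \cdot 2 - 18 = 0 - 18 = -18$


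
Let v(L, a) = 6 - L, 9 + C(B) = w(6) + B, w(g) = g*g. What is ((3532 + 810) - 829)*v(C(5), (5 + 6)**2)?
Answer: -91338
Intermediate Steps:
w(g) = g**2
C(B) = 27 + B (C(B) = -9 + (6**2 + B) = -9 + (36 + B) = 27 + B)
((3532 + 810) - 829)*v(C(5), (5 + 6)**2) = ((3532 + 810) - 829)*(6 - (27 + 5)) = (4342 - 829)*(6 - 1*32) = 3513*(6 - 32) = 3513*(-26) = -91338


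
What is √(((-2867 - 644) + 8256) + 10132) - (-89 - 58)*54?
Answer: 7938 + 3*√1653 ≈ 8060.0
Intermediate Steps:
√(((-2867 - 644) + 8256) + 10132) - (-89 - 58)*54 = √((-3511 + 8256) + 10132) - (-147)*54 = √(4745 + 10132) - 1*(-7938) = √14877 + 7938 = 3*√1653 + 7938 = 7938 + 3*√1653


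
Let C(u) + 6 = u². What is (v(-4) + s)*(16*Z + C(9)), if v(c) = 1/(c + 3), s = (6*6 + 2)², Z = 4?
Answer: 200577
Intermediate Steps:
C(u) = -6 + u²
s = 1444 (s = (36 + 2)² = 38² = 1444)
v(c) = 1/(3 + c)
(v(-4) + s)*(16*Z + C(9)) = (1/(3 - 4) + 1444)*(16*4 + (-6 + 9²)) = (1/(-1) + 1444)*(64 + (-6 + 81)) = (-1 + 1444)*(64 + 75) = 1443*139 = 200577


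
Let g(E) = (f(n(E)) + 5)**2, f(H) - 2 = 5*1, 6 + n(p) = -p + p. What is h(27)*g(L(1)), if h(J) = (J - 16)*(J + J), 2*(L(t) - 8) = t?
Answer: 85536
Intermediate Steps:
L(t) = 8 + t/2
n(p) = -6 (n(p) = -6 + (-p + p) = -6 + 0 = -6)
f(H) = 7 (f(H) = 2 + 5*1 = 2 + 5 = 7)
g(E) = 144 (g(E) = (7 + 5)**2 = 12**2 = 144)
h(J) = 2*J*(-16 + J) (h(J) = (-16 + J)*(2*J) = 2*J*(-16 + J))
h(27)*g(L(1)) = (2*27*(-16 + 27))*144 = (2*27*11)*144 = 594*144 = 85536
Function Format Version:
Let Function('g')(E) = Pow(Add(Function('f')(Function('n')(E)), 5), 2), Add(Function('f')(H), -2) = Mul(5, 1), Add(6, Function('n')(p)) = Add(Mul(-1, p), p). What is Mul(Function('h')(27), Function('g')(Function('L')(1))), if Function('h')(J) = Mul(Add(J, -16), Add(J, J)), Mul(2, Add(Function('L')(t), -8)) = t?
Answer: 85536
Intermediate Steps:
Function('L')(t) = Add(8, Mul(Rational(1, 2), t))
Function('n')(p) = -6 (Function('n')(p) = Add(-6, Add(Mul(-1, p), p)) = Add(-6, 0) = -6)
Function('f')(H) = 7 (Function('f')(H) = Add(2, Mul(5, 1)) = Add(2, 5) = 7)
Function('g')(E) = 144 (Function('g')(E) = Pow(Add(7, 5), 2) = Pow(12, 2) = 144)
Function('h')(J) = Mul(2, J, Add(-16, J)) (Function('h')(J) = Mul(Add(-16, J), Mul(2, J)) = Mul(2, J, Add(-16, J)))
Mul(Function('h')(27), Function('g')(Function('L')(1))) = Mul(Mul(2, 27, Add(-16, 27)), 144) = Mul(Mul(2, 27, 11), 144) = Mul(594, 144) = 85536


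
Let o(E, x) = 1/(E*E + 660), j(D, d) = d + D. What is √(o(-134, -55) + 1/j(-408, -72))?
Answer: I*√158259270/279240 ≈ 0.045051*I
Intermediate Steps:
j(D, d) = D + d
o(E, x) = 1/(660 + E²) (o(E, x) = 1/(E² + 660) = 1/(660 + E²))
√(o(-134, -55) + 1/j(-408, -72)) = √(1/(660 + (-134)²) + 1/(-408 - 72)) = √(1/(660 + 17956) + 1/(-480)) = √(1/18616 - 1/480) = √(-2267/1116960) = I*√158259270/279240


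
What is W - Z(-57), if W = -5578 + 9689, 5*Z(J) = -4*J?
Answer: 20327/5 ≈ 4065.4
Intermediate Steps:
Z(J) = -4*J/5 (Z(J) = (-4*J)/5 = -4*J/5)
W = 4111
W - Z(-57) = 4111 - (-4)*(-57)/5 = 4111 - 1*228/5 = 4111 - 228/5 = 20327/5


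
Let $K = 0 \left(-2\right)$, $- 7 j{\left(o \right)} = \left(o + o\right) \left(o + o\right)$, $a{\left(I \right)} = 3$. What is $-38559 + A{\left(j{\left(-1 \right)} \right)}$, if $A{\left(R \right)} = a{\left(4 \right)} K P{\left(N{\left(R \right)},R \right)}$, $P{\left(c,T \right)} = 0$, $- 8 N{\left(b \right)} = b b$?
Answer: $-38559$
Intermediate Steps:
$N{\left(b \right)} = - \frac{b^{2}}{8}$ ($N{\left(b \right)} = - \frac{b b}{8} = - \frac{b^{2}}{8}$)
$j{\left(o \right)} = - \frac{4 o^{2}}{7}$ ($j{\left(o \right)} = - \frac{\left(o + o\right) \left(o + o\right)}{7} = - \frac{2 o 2 o}{7} = - \frac{4 o^{2}}{7}$)
$K = 0$
$A{\left(R \right)} = 0$ ($A{\left(R \right)} = 3 \cdot 0 \cdot 0 = 0 \cdot 0 = 0$)
$-38559 + A{\left(j{\left(-1 \right)} \right)} = -38559 + 0 = -38559$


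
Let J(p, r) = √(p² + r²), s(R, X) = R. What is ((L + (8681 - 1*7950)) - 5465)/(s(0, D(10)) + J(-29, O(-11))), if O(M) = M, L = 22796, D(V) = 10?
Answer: 9031*√962/481 ≈ 582.34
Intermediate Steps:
((L + (8681 - 1*7950)) - 5465)/(s(0, D(10)) + J(-29, O(-11))) = ((22796 + (8681 - 1*7950)) - 5465)/(0 + √((-29)² + (-11)²)) = ((22796 + (8681 - 7950)) - 5465)/(0 + √(841 + 121)) = ((22796 + 731) - 5465)/(0 + √962) = (23527 - 5465)/(√962) = 18062*(√962/962) = 9031*√962/481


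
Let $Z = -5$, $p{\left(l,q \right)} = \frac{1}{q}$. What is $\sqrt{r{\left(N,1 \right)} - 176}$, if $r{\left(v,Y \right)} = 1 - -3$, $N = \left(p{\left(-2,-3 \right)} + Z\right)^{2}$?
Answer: $2 i \sqrt{43} \approx 13.115 i$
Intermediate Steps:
$N = \frac{256}{9}$ ($N = \left(\frac{1}{-3} - 5\right)^{2} = \left(- \frac{1}{3} - 5\right)^{2} = \left(- \frac{16}{3}\right)^{2} = \frac{256}{9} \approx 28.444$)
$r{\left(v,Y \right)} = 4$ ($r{\left(v,Y \right)} = 1 + 3 = 4$)
$\sqrt{r{\left(N,1 \right)} - 176} = \sqrt{4 - 176} = \sqrt{-172} = 2 i \sqrt{43}$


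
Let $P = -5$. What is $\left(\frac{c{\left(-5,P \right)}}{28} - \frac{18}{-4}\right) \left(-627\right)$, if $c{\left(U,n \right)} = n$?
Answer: $- \frac{75867}{28} \approx -2709.5$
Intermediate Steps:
$\left(\frac{c{\left(-5,P \right)}}{28} - \frac{18}{-4}\right) \left(-627\right) = \left(- \frac{5}{28} - \frac{18}{-4}\right) \left(-627\right) = \left(\left(-5\right) \frac{1}{28} - - \frac{9}{2}\right) \left(-627\right) = \left(- \frac{5}{28} + \frac{9}{2}\right) \left(-627\right) = \frac{121}{28} \left(-627\right) = - \frac{75867}{28}$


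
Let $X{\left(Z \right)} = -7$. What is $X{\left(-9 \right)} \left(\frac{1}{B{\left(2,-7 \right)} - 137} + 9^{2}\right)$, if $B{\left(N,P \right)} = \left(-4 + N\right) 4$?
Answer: $- \frac{82208}{145} \approx -566.95$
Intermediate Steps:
$B{\left(N,P \right)} = -16 + 4 N$
$X{\left(-9 \right)} \left(\frac{1}{B{\left(2,-7 \right)} - 137} + 9^{2}\right) = - 7 \left(\frac{1}{\left(-16 + 4 \cdot 2\right) - 137} + 9^{2}\right) = - 7 \left(\frac{1}{\left(-16 + 8\right) - 137} + 81\right) = - 7 \left(\frac{1}{-8 - 137} + 81\right) = - 7 \left(\frac{1}{-145} + 81\right) = - 7 \left(- \frac{1}{145} + 81\right) = \left(-7\right) \frac{11744}{145} = - \frac{82208}{145}$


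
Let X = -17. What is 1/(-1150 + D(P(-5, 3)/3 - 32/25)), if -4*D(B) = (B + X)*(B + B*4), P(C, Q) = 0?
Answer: -125/147406 ≈ -0.00084800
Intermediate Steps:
D(B) = -5*B*(-17 + B)/4 (D(B) = -(B - 17)*(B + B*4)/4 = -(-17 + B)*(B + 4*B)/4 = -(-17 + B)*5*B/4 = -5*B*(-17 + B)/4)
1/(-1150 + D(P(-5, 3)/3 - 32/25)) = 1/(-1150 + 5*(0/3 - 32/25)*(17 - (0/3 - 32/25))/4) = 1/(-1150 + 5*(0*(1/3) - 32*1/25)*(17 - (0*(1/3) - 32*1/25))/4) = 1/(-1150 + 5*(0 - 32/25)*(17 - (0 - 32/25))/4) = 1/(-1150 + (5/4)*(-32/25)*(17 - 1*(-32/25))) = 1/(-1150 + (5/4)*(-32/25)*(17 + 32/25)) = 1/(-1150 + (5/4)*(-32/25)*(457/25)) = 1/(-1150 - 3656/125) = 1/(-147406/125) = -125/147406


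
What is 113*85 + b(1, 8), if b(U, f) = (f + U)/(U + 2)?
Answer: 9608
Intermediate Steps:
b(U, f) = (U + f)/(2 + U)
113*85 + b(1, 8) = 113*85 + (1 + 8)/(2 + 1) = 9605 + 9/3 = 9605 + (⅓)*9 = 9605 + 3 = 9608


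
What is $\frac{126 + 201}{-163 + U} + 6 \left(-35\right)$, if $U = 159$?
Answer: $- \frac{1167}{4} \approx -291.75$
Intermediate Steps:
$\frac{126 + 201}{-163 + U} + 6 \left(-35\right) = \frac{126 + 201}{-163 + 159} + 6 \left(-35\right) = \frac{327}{-4} - 210 = 327 \left(- \frac{1}{4}\right) - 210 = - \frac{327}{4} - 210 = - \frac{1167}{4}$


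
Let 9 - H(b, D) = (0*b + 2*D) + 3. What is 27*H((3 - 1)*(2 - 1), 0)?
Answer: 162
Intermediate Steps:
H(b, D) = 6 - 2*D (H(b, D) = 9 - ((0*b + 2*D) + 3) = 9 - ((0 + 2*D) + 3) = 9 - (2*D + 3) = 9 - (3 + 2*D) = 9 + (-3 - 2*D) = 6 - 2*D)
27*H((3 - 1)*(2 - 1), 0) = 27*(6 - 2*0) = 27*(6 + 0) = 27*6 = 162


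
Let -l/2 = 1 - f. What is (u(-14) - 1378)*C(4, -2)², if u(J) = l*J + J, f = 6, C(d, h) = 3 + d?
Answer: -75068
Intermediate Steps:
l = 10 (l = -2*(1 - 1*6) = -2*(1 - 6) = -2*(-5) = 10)
u(J) = 11*J (u(J) = 10*J + J = 11*J)
(u(-14) - 1378)*C(4, -2)² = (11*(-14) - 1378)*(3 + 4)² = (-154 - 1378)*7² = -1532*49 = -75068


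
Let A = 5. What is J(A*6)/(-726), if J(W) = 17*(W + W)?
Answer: -170/121 ≈ -1.4050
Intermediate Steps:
J(W) = 34*W (J(W) = 17*(2*W) = 34*W)
J(A*6)/(-726) = (34*(5*6))/(-726) = (34*30)*(-1/726) = 1020*(-1/726) = -170/121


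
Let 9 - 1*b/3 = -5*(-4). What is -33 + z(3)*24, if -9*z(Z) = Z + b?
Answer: 47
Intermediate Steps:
b = -33 (b = 27 - (-15)*(-4) = 27 - 3*20 = 27 - 60 = -33)
z(Z) = 11/3 - Z/9 (z(Z) = -(Z - 33)/9 = -(-33 + Z)/9 = 11/3 - Z/9)
-33 + z(3)*24 = -33 + (11/3 - 1/9*3)*24 = -33 + (11/3 - 1/3)*24 = -33 + (10/3)*24 = -33 + 80 = 47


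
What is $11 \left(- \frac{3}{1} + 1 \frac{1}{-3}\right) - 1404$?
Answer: $- \frac{4322}{3} \approx -1440.7$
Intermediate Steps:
$11 \left(- \frac{3}{1} + 1 \frac{1}{-3}\right) - 1404 = 11 \left(\left(-3\right) 1 + 1 \left(- \frac{1}{3}\right)\right) - 1404 = 11 \left(-3 - \frac{1}{3}\right) - 1404 = 11 \left(- \frac{10}{3}\right) - 1404 = - \frac{110}{3} - 1404 = - \frac{4322}{3}$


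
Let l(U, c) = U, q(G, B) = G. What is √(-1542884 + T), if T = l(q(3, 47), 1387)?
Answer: I*√1542881 ≈ 1242.1*I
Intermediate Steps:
T = 3
√(-1542884 + T) = √(-1542884 + 3) = √(-1542881) = I*√1542881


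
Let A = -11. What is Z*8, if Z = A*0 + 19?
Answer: 152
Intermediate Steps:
Z = 19 (Z = -11*0 + 19 = 0 + 19 = 19)
Z*8 = 19*8 = 152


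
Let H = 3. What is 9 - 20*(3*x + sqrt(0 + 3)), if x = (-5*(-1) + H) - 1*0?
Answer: -471 - 20*sqrt(3) ≈ -505.64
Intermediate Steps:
x = 8 (x = (-5*(-1) + 3) - 1*0 = (5 + 3) + 0 = 8 + 0 = 8)
9 - 20*(3*x + sqrt(0 + 3)) = 9 - 20*(3*8 + sqrt(0 + 3)) = 9 - 20*(24 + sqrt(3)) = 9 + (-480 - 20*sqrt(3)) = -471 - 20*sqrt(3)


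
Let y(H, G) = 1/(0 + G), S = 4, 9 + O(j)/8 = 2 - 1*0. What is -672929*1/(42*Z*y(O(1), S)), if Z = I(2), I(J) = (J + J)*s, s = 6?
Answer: -672929/252 ≈ -2670.4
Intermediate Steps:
O(j) = -56 (O(j) = -72 + 8*(2 - 1*0) = -72 + 8*(2 + 0) = -72 + 8*2 = -72 + 16 = -56)
I(J) = 12*J (I(J) = (J + J)*6 = (2*J)*6 = 12*J)
Z = 24 (Z = 12*2 = 24)
y(H, G) = 1/G
-672929*1/(42*Z*y(O(1), S)) = -672929/((24*42)/4) = -672929/(1008*(¼)) = -672929/252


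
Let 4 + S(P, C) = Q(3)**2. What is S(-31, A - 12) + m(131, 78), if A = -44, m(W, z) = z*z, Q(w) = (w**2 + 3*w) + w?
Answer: 6521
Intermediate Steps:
Q(w) = w**2 + 4*w
m(W, z) = z**2
S(P, C) = 437 (S(P, C) = -4 + (3*(4 + 3))**2 = -4 + (3*7)**2 = -4 + 21**2 = -4 + 441 = 437)
S(-31, A - 12) + m(131, 78) = 437 + 78**2 = 437 + 6084 = 6521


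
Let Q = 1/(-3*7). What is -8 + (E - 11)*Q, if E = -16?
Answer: -47/7 ≈ -6.7143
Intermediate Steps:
Q = -1/21 (Q = 1/(-21) = -1/21 ≈ -0.047619)
-8 + (E - 11)*Q = -8 + (-16 - 11)*(-1/21) = -8 - 27*(-1/21) = -8 + 9/7 = -47/7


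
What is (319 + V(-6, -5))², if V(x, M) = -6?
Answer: 97969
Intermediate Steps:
(319 + V(-6, -5))² = (319 - 6)² = 313² = 97969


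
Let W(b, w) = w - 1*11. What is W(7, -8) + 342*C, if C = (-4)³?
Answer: -21907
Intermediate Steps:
W(b, w) = -11 + w (W(b, w) = w - 11 = -11 + w)
C = -64
W(7, -8) + 342*C = (-11 - 8) + 342*(-64) = -19 - 21888 = -21907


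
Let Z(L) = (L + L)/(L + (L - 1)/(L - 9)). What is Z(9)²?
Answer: 0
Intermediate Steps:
Z(L) = 2*L/(L + (-1 + L)/(-9 + L)) (Z(L) = (2*L)/(L + (-1 + L)/(-9 + L)) = 2*L/(L + (-1 + L)/(-9 + L)))
Z(9)² = (2*9*(-9 + 9)/(-1 + 9² - 8*9))² = (2*9*0/(-1 + 81 - 72))² = (2*9*0/8)² = (2*9*(⅛)*0)² = 0² = 0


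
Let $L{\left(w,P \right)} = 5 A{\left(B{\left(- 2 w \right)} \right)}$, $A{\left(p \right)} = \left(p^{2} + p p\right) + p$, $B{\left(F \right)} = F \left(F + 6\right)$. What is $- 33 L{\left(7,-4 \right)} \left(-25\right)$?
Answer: $103950000$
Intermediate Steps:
$B{\left(F \right)} = F \left(6 + F\right)$
$A{\left(p \right)} = p + 2 p^{2}$ ($A{\left(p \right)} = \left(p^{2} + p^{2}\right) + p = 2 p^{2} + p = p + 2 p^{2}$)
$L{\left(w,P \right)} = - 10 w \left(1 - 4 w \left(6 - 2 w\right)\right) \left(6 - 2 w\right)$ ($L{\left(w,P \right)} = 5 - 2 w \left(6 - 2 w\right) \left(1 + 2 - 2 w \left(6 - 2 w\right)\right) = 5 - 2 w \left(6 - 2 w\right) \left(1 + 2 \left(- 2 w \left(6 - 2 w\right)\right)\right) = 5 - 2 w \left(6 - 2 w\right) \left(1 - 4 w \left(6 - 2 w\right)\right) = 5 \left(- 2 w \left(1 - 4 w \left(6 - 2 w\right)\right) \left(6 - 2 w\right)\right) = - 10 w \left(1 - 4 w \left(6 - 2 w\right)\right) \left(6 - 2 w\right)$)
$- 33 L{\left(7,-4 \right)} \left(-25\right) = - 33 \cdot 20 \cdot 7 \left(1 + 8 \cdot 7 \left(-3 + 7\right)\right) \left(-3 + 7\right) \left(-25\right) = - 33 \cdot 20 \cdot 7 \left(1 + 8 \cdot 7 \cdot 4\right) 4 \left(-25\right) = - 33 \cdot 20 \cdot 7 \left(1 + 224\right) 4 \left(-25\right) = - 33 \cdot 20 \cdot 7 \cdot 225 \cdot 4 \left(-25\right) = \left(-33\right) 126000 \left(-25\right) = \left(-4158000\right) \left(-25\right) = 103950000$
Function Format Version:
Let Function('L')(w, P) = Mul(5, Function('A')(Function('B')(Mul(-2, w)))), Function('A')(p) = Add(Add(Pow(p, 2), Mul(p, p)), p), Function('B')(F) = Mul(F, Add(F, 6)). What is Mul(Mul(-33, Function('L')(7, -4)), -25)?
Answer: 103950000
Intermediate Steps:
Function('B')(F) = Mul(F, Add(6, F))
Function('A')(p) = Add(p, Mul(2, Pow(p, 2))) (Function('A')(p) = Add(Add(Pow(p, 2), Pow(p, 2)), p) = Add(Mul(2, Pow(p, 2)), p) = Add(p, Mul(2, Pow(p, 2))))
Function('L')(w, P) = Mul(-10, w, Add(1, Mul(-4, w, Add(6, Mul(-2, w)))), Add(6, Mul(-2, w))) (Function('L')(w, P) = Mul(5, Mul(Mul(Mul(-2, w), Add(6, Mul(-2, w))), Add(1, Mul(2, Mul(Mul(-2, w), Add(6, Mul(-2, w))))))) = Mul(5, Mul(Mul(-2, w, Add(6, Mul(-2, w))), Add(1, Mul(2, Mul(-2, w, Add(6, Mul(-2, w))))))) = Mul(5, Mul(Mul(-2, w, Add(6, Mul(-2, w))), Add(1, Mul(-4, w, Add(6, Mul(-2, w)))))) = Mul(5, Mul(-2, w, Add(1, Mul(-4, w, Add(6, Mul(-2, w)))), Add(6, Mul(-2, w)))) = Mul(-10, w, Add(1, Mul(-4, w, Add(6, Mul(-2, w)))), Add(6, Mul(-2, w))))
Mul(Mul(-33, Function('L')(7, -4)), -25) = Mul(Mul(-33, Mul(20, 7, Add(1, Mul(8, 7, Add(-3, 7))), Add(-3, 7))), -25) = Mul(Mul(-33, Mul(20, 7, Add(1, Mul(8, 7, 4)), 4)), -25) = Mul(Mul(-33, Mul(20, 7, Add(1, 224), 4)), -25) = Mul(Mul(-33, Mul(20, 7, 225, 4)), -25) = Mul(Mul(-33, 126000), -25) = Mul(-4158000, -25) = 103950000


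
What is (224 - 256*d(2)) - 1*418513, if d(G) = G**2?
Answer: -419313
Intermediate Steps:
(224 - 256*d(2)) - 1*418513 = (224 - 256*2**2) - 1*418513 = (224 - 256*4) - 418513 = (224 - 1024) - 418513 = -800 - 418513 = -419313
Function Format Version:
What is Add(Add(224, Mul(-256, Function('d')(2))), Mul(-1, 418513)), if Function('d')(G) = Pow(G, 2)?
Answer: -419313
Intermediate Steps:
Add(Add(224, Mul(-256, Function('d')(2))), Mul(-1, 418513)) = Add(Add(224, Mul(-256, Pow(2, 2))), Mul(-1, 418513)) = Add(Add(224, Mul(-256, 4)), -418513) = Add(Add(224, -1024), -418513) = Add(-800, -418513) = -419313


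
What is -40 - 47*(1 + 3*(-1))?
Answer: 54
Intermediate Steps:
-40 - 47*(1 + 3*(-1)) = -40 - 47*(1 - 3) = -40 - 47*(-2) = -40 + 94 = 54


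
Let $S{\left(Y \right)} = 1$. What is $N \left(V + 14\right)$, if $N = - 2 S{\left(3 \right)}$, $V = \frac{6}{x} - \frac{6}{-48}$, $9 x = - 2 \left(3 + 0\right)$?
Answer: $- \frac{41}{4} \approx -10.25$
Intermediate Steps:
$x = - \frac{2}{3}$ ($x = \frac{\left(-2\right) \left(3 + 0\right)}{9} = \frac{\left(-2\right) 3}{9} = \frac{1}{9} \left(-6\right) = - \frac{2}{3} \approx -0.66667$)
$V = - \frac{71}{8}$ ($V = \frac{6}{- \frac{2}{3}} - \frac{6}{-48} = 6 \left(- \frac{3}{2}\right) - - \frac{1}{8} = -9 + \frac{1}{8} = - \frac{71}{8} \approx -8.875$)
$N = -2$ ($N = \left(-2\right) 1 = -2$)
$N \left(V + 14\right) = - 2 \left(- \frac{71}{8} + 14\right) = \left(-2\right) \frac{41}{8} = - \frac{41}{4}$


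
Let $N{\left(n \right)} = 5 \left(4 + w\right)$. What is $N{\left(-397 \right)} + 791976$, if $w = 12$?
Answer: $792056$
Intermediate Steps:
$N{\left(n \right)} = 80$ ($N{\left(n \right)} = 5 \left(4 + 12\right) = 5 \cdot 16 = 80$)
$N{\left(-397 \right)} + 791976 = 80 + 791976 = 792056$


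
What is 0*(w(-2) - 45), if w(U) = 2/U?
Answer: 0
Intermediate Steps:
0*(w(-2) - 45) = 0*(2/(-2) - 45) = 0*(2*(-1/2) - 45) = 0*(-1 - 45) = 0*(-46) = 0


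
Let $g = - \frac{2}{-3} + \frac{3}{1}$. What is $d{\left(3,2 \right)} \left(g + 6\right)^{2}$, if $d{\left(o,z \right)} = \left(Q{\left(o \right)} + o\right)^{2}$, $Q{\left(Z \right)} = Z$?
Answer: $3364$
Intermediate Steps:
$d{\left(o,z \right)} = 4 o^{2}$ ($d{\left(o,z \right)} = \left(o + o\right)^{2} = \left(2 o\right)^{2} = 4 o^{2}$)
$g = \frac{11}{3}$ ($g = \left(-2\right) \left(- \frac{1}{3}\right) + 3 \cdot 1 = \frac{2}{3} + 3 = \frac{11}{3} \approx 3.6667$)
$d{\left(3,2 \right)} \left(g + 6\right)^{2} = 4 \cdot 3^{2} \left(\frac{11}{3} + 6\right)^{2} = 4 \cdot 9 \left(\frac{29}{3}\right)^{2} = 36 \cdot \frac{841}{9} = 3364$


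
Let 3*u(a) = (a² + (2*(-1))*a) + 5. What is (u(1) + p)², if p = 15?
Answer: 2401/9 ≈ 266.78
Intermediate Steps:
u(a) = 5/3 - 2*a/3 + a²/3 (u(a) = ((a² + (2*(-1))*a) + 5)/3 = ((a² - 2*a) + 5)/3 = (5 + a² - 2*a)/3 = 5/3 - 2*a/3 + a²/3)
(u(1) + p)² = ((5/3 - ⅔*1 + (⅓)*1²) + 15)² = ((5/3 - ⅔ + (⅓)*1) + 15)² = ((5/3 - ⅔ + ⅓) + 15)² = (4/3 + 15)² = (49/3)² = 2401/9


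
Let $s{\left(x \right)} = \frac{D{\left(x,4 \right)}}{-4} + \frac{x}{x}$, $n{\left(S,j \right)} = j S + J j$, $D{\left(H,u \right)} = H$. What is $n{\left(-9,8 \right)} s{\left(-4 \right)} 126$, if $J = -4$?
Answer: $-26208$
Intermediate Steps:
$n{\left(S,j \right)} = - 4 j + S j$ ($n{\left(S,j \right)} = j S - 4 j = S j - 4 j = - 4 j + S j$)
$s{\left(x \right)} = 1 - \frac{x}{4}$ ($s{\left(x \right)} = \frac{x}{-4} + \frac{x}{x} = x \left(- \frac{1}{4}\right) + 1 = - \frac{x}{4} + 1 = 1 - \frac{x}{4}$)
$n{\left(-9,8 \right)} s{\left(-4 \right)} 126 = 8 \left(-4 - 9\right) \left(1 - -1\right) 126 = 8 \left(-13\right) \left(1 + 1\right) 126 = \left(-104\right) 2 \cdot 126 = \left(-208\right) 126 = -26208$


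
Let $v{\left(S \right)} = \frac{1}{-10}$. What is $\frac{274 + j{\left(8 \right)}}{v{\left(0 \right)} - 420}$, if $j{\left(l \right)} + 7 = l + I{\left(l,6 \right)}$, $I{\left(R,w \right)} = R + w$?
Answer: $- \frac{2890}{4201} \approx -0.68793$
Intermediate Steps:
$v{\left(S \right)} = - \frac{1}{10}$
$j{\left(l \right)} = -1 + 2 l$ ($j{\left(l \right)} = -7 + \left(l + \left(l + 6\right)\right) = -7 + \left(l + \left(6 + l\right)\right) = -7 + \left(6 + 2 l\right) = -1 + 2 l$)
$\frac{274 + j{\left(8 \right)}}{v{\left(0 \right)} - 420} = \frac{274 + \left(-1 + 2 \cdot 8\right)}{- \frac{1}{10} - 420} = \frac{274 + \left(-1 + 16\right)}{- \frac{4201}{10}} = \left(274 + 15\right) \left(- \frac{10}{4201}\right) = 289 \left(- \frac{10}{4201}\right) = - \frac{2890}{4201}$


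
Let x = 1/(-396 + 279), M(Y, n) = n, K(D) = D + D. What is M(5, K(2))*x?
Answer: -4/117 ≈ -0.034188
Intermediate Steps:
K(D) = 2*D
x = -1/117 (x = 1/(-117) = -1/117 ≈ -0.0085470)
M(5, K(2))*x = (2*2)*(-1/117) = 4*(-1/117) = -4/117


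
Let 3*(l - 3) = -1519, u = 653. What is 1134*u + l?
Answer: 2219996/3 ≈ 7.4000e+5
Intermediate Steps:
l = -1510/3 (l = 3 + (⅓)*(-1519) = 3 - 1519/3 = -1510/3 ≈ -503.33)
1134*u + l = 1134*653 - 1510/3 = 740502 - 1510/3 = 2219996/3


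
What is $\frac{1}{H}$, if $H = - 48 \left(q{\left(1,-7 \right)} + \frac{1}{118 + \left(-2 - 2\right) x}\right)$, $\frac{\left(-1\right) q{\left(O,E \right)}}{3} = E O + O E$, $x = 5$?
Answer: $- \frac{49}{98808} \approx -0.00049591$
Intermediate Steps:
$q{\left(O,E \right)} = - 6 E O$ ($q{\left(O,E \right)} = - 3 \left(E O + O E\right) = - 3 \left(E O + E O\right) = - 3 \cdot 2 E O = - 6 E O$)
$H = - \frac{98808}{49}$ ($H = - 48 \left(\left(-6\right) \left(-7\right) 1 + \frac{1}{118 + \left(-2 - 2\right) 5}\right) = - 48 \left(42 + \frac{1}{118 - 20}\right) = - 48 \left(42 + \frac{1}{98}\right) = \left(-48\right) \frac{4117}{98} = - \frac{98808}{49} \approx -2016.5$)
$\frac{1}{H} = \frac{1}{- \frac{98808}{49}} = - \frac{49}{98808}$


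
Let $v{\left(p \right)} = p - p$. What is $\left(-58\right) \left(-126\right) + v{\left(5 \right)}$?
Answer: $7308$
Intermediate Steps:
$v{\left(p \right)} = 0$
$\left(-58\right) \left(-126\right) + v{\left(5 \right)} = \left(-58\right) \left(-126\right) + 0 = 7308 + 0 = 7308$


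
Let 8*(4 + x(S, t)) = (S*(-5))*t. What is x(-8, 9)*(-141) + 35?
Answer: -5746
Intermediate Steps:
x(S, t) = -4 - 5*S*t/8 (x(S, t) = -4 + ((S*(-5))*t)/8 = -4 + ((-5*S)*t)/8 = -4 + (-5*S*t)/8 = -4 - 5*S*t/8)
x(-8, 9)*(-141) + 35 = (-4 - 5/8*(-8)*9)*(-141) + 35 = (-4 + 45)*(-141) + 35 = 41*(-141) + 35 = -5781 + 35 = -5746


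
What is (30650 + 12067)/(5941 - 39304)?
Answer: -14239/11121 ≈ -1.2804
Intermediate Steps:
(30650 + 12067)/(5941 - 39304) = 42717/(-33363) = 42717*(-1/33363) = -14239/11121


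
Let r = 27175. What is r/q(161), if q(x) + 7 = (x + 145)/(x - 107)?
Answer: -81525/4 ≈ -20381.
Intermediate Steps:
q(x) = -7 + (145 + x)/(-107 + x) (q(x) = -7 + (x + 145)/(x - 107) = -7 + (145 + x)/(-107 + x))
r/q(161) = 27175/((6*(149 - 1*161)/(-107 + 161))) = 27175/((6*(149 - 161)/54)) = 27175/((6*(1/54)*(-12))) = 27175/(-4/3) = 27175*(-¾) = -81525/4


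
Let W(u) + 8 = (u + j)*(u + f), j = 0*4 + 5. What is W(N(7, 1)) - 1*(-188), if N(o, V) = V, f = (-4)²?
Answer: 282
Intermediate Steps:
f = 16
j = 5 (j = 0 + 5 = 5)
W(u) = -8 + (5 + u)*(16 + u) (W(u) = -8 + (u + 5)*(u + 16) = -8 + (5 + u)*(16 + u))
W(N(7, 1)) - 1*(-188) = (72 + 1² + 21*1) - 1*(-188) = (72 + 1 + 21) + 188 = 94 + 188 = 282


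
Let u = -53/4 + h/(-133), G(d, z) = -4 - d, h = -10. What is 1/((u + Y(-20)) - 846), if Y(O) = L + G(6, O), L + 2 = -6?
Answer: -532/466657 ≈ -0.0011400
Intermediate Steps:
L = -8 (L = -2 - 6 = -8)
u = -7009/532 (u = -53/4 - 10/(-133) = -53*¼ - 10*(-1/133) = -53/4 + 10/133 = -7009/532 ≈ -13.175)
Y(O) = -18 (Y(O) = -8 + (-4 - 1*6) = -8 + (-4 - 6) = -8 - 10 = -18)
1/((u + Y(-20)) - 846) = 1/((-7009/532 - 18) - 846) = 1/(-16585/532 - 846) = 1/(-466657/532) = -532/466657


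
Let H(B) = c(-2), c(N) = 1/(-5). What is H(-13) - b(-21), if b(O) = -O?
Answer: -106/5 ≈ -21.200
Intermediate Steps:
c(N) = -⅕
H(B) = -⅕
H(-13) - b(-21) = -⅕ - (-1)*(-21) = -⅕ - 1*21 = -⅕ - 21 = -106/5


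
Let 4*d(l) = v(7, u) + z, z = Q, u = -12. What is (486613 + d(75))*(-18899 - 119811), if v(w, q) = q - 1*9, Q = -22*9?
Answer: -134980989715/2 ≈ -6.7490e+10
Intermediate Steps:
Q = -198
v(w, q) = -9 + q (v(w, q) = q - 9 = -9 + q)
z = -198
d(l) = -219/4 (d(l) = ((-9 - 12) - 198)/4 = (-21 - 198)/4 = (¼)*(-219) = -219/4)
(486613 + d(75))*(-18899 - 119811) = (486613 - 219/4)*(-18899 - 119811) = (1946233/4)*(-138710) = -134980989715/2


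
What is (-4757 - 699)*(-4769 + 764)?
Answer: 21851280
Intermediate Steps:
(-4757 - 699)*(-4769 + 764) = -5456*(-4005) = 21851280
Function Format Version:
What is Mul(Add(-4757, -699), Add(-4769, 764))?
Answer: 21851280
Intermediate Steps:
Mul(Add(-4757, -699), Add(-4769, 764)) = Mul(-5456, -4005) = 21851280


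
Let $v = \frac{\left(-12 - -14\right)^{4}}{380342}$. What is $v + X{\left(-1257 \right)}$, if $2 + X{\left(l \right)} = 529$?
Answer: $\frac{100220125}{190171} \approx 527.0$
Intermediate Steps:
$X{\left(l \right)} = 527$ ($X{\left(l \right)} = -2 + 529 = 527$)
$v = \frac{8}{190171}$ ($v = \left(-12 + 14\right)^{4} \cdot \frac{1}{380342} = 2^{4} \cdot \frac{1}{380342} = 16 \cdot \frac{1}{380342} = \frac{8}{190171} \approx 4.2067 \cdot 10^{-5}$)
$v + X{\left(-1257 \right)} = \frac{8}{190171} + 527 = \frac{100220125}{190171}$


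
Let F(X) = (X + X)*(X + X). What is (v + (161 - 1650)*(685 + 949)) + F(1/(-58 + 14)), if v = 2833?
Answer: -1176213411/484 ≈ -2.4302e+6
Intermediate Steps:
F(X) = 4*X² (F(X) = (2*X)*(2*X) = 4*X²)
(v + (161 - 1650)*(685 + 949)) + F(1/(-58 + 14)) = (2833 + (161 - 1650)*(685 + 949)) + 4*(1/(-58 + 14))² = (2833 - 1489*1634) + 4*(1/(-44))² = (2833 - 2433026) + 4*(-1/44)² = -2430193 + 4*(1/1936) = -2430193 + 1/484 = -1176213411/484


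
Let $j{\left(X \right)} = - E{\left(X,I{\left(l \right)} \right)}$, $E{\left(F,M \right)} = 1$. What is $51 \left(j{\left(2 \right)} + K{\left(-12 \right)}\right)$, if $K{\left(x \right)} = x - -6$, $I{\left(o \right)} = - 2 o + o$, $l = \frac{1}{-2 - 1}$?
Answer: $-357$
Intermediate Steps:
$l = - \frac{1}{3}$ ($l = \frac{1}{-3} = - \frac{1}{3} \approx -0.33333$)
$I{\left(o \right)} = - o$
$j{\left(X \right)} = -1$ ($j{\left(X \right)} = \left(-1\right) 1 = -1$)
$K{\left(x \right)} = 6 + x$ ($K{\left(x \right)} = x + 6 = 6 + x$)
$51 \left(j{\left(2 \right)} + K{\left(-12 \right)}\right) = 51 \left(-1 + \left(6 - 12\right)\right) = 51 \left(-1 - 6\right) = 51 \left(-7\right) = -357$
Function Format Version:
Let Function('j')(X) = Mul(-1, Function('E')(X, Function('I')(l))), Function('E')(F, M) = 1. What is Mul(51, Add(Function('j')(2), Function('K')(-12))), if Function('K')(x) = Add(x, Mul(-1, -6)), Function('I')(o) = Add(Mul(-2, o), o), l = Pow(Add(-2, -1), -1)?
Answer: -357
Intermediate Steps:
l = Rational(-1, 3) (l = Pow(-3, -1) = Rational(-1, 3) ≈ -0.33333)
Function('I')(o) = Mul(-1, o)
Function('j')(X) = -1 (Function('j')(X) = Mul(-1, 1) = -1)
Function('K')(x) = Add(6, x) (Function('K')(x) = Add(x, 6) = Add(6, x))
Mul(51, Add(Function('j')(2), Function('K')(-12))) = Mul(51, Add(-1, Add(6, -12))) = Mul(51, Add(-1, -6)) = Mul(51, -7) = -357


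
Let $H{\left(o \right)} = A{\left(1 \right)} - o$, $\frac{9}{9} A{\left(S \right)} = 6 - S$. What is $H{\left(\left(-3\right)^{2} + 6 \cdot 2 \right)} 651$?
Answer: $-10416$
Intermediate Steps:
$A{\left(S \right)} = 6 - S$
$H{\left(o \right)} = 5 - o$ ($H{\left(o \right)} = \left(6 - 1\right) - o = 5 - o$)
$H{\left(\left(-3\right)^{2} + 6 \cdot 2 \right)} 651 = \left(5 - \left(\left(-3\right)^{2} + 6 \cdot 2\right)\right) 651 = \left(5 - \left(9 + 12\right)\right) 651 = \left(5 - 21\right) 651 = \left(-16\right) 651 = -10416$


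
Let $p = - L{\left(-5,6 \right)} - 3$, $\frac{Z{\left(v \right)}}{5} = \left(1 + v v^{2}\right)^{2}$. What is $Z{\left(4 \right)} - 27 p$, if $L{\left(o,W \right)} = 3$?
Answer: $21287$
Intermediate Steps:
$Z{\left(v \right)} = 5 \left(1 + v^{3}\right)^{2}$ ($Z{\left(v \right)} = 5 \left(1 + v v^{2}\right)^{2} = 5 \left(1 + v^{3}\right)^{2}$)
$p = -6$ ($p = \left(-1\right) 3 - 3 = -3 - 3 = -6$)
$Z{\left(4 \right)} - 27 p = 5 \left(1 + 4^{3}\right)^{2} - -162 = 5 \left(1 + 64\right)^{2} + 162 = 5 \cdot 65^{2} + 162 = 5 \cdot 4225 + 162 = 21125 + 162 = 21287$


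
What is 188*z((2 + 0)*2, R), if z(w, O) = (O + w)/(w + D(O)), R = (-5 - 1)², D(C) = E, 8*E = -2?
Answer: 6016/3 ≈ 2005.3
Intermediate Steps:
E = -¼ (E = (⅛)*(-2) = -¼ ≈ -0.25000)
D(C) = -¼
R = 36 (R = (-6)² = 36)
z(w, O) = (O + w)/(-¼ + w) (z(w, O) = (O + w)/(w - ¼) = (O + w)/(-¼ + w))
188*z((2 + 0)*2, R) = 188*(4*(36 + (2 + 0)*2)/(-1 + 4*((2 + 0)*2))) = 188*(4*(36 + 2*2)/(-1 + 4*(2*2))) = 188*(4*(36 + 4)/(-1 + 4*4)) = 188*(4*40/(-1 + 16)) = 188*(4*40/15) = 188*(4*(1/15)*40) = 188*(32/3) = 6016/3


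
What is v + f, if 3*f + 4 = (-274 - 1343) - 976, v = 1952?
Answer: 3259/3 ≈ 1086.3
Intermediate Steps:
f = -2597/3 (f = -4/3 + ((-274 - 1343) - 976)/3 = -4/3 + (-1617 - 976)/3 = -4/3 + (⅓)*(-2593) = -4/3 - 2593/3 = -2597/3 ≈ -865.67)
v + f = 1952 - 2597/3 = 3259/3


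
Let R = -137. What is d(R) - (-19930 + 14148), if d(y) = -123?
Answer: 5659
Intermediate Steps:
d(R) - (-19930 + 14148) = -123 - (-19930 + 14148) = -123 - 1*(-5782) = -123 + 5782 = 5659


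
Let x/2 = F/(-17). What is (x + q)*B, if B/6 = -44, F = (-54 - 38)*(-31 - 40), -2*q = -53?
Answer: 3329964/17 ≈ 1.9588e+5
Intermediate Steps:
q = 53/2 (q = -1/2*(-53) = 53/2 ≈ 26.500)
F = 6532 (F = -92*(-71) = 6532)
B = -264 (B = 6*(-44) = -264)
x = -13064/17 (x = 2*(6532/(-17)) = 2*(6532*(-1/17)) = 2*(-6532/17) = -13064/17 ≈ -768.47)
(x + q)*B = (-13064/17 + 53/2)*(-264) = -25227/34*(-264) = 3329964/17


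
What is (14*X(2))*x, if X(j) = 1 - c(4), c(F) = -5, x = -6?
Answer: -504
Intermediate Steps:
X(j) = 6 (X(j) = 1 - 1*(-5) = 1 + 5 = 6)
(14*X(2))*x = (14*6)*(-6) = 84*(-6) = -504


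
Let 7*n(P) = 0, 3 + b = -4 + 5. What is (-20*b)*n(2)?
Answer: 0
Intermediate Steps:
b = -2 (b = -3 + (-4 + 5) = -3 + 1 = -2)
n(P) = 0 (n(P) = (⅐)*0 = 0)
(-20*b)*n(2) = -20*(-2)*0 = 40*0 = 0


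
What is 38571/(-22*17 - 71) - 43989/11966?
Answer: -15519861/171770 ≈ -90.353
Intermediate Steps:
38571/(-22*17 - 71) - 43989/11966 = 38571/(-374 - 71) - 43989*1/11966 = 38571/(-445) - 1419/386 = 38571*(-1/445) - 1419/386 = -38571/445 - 1419/386 = -15519861/171770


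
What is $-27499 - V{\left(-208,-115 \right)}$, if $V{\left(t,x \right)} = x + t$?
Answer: $-27176$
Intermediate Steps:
$V{\left(t,x \right)} = t + x$
$-27499 - V{\left(-208,-115 \right)} = -27499 - \left(-208 - 115\right) = -27499 - -323 = -27499 + 323 = -27176$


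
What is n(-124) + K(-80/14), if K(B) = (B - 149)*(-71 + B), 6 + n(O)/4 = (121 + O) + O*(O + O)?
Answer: 6607199/49 ≈ 1.3484e+5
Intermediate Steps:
n(O) = 460 + 4*O + 8*O² (n(O) = -24 + 4*((121 + O) + O*(O + O)) = -24 + 4*((121 + O) + O*(2*O)) = -24 + 4*((121 + O) + 2*O²) = -24 + 4*(121 + O + 2*O²) = -24 + (484 + 4*O + 8*O²) = 460 + 4*O + 8*O²)
K(B) = (-149 + B)*(-71 + B)
n(-124) + K(-80/14) = (460 + 4*(-124) + 8*(-124)²) + (10579 + (-80/14)² - (-2200)*8/14) = (460 - 496 + 8*15376) + (10579 + (-80/14)² - (-2200)*8*(1/14)) = (460 - 496 + 123008) + (10579 + (-10*4/7)² - (-2200)*4/7) = 122972 + (10579 + (-40/7)² - 220*(-40/7)) = 122972 + (10579 + 1600/49 + 8800/7) = 122972 + 581571/49 = 6607199/49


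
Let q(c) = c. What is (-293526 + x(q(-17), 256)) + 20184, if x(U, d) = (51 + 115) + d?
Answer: -272920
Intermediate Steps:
x(U, d) = 166 + d
(-293526 + x(q(-17), 256)) + 20184 = (-293526 + (166 + 256)) + 20184 = (-293526 + 422) + 20184 = -293104 + 20184 = -272920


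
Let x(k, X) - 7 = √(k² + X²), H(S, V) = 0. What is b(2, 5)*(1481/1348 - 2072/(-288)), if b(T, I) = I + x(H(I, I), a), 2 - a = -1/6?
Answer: 2138005/18198 ≈ 117.49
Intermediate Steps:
a = 13/6 (a = 2 - (-1)/6 = 2 - 1*(-⅙) = 2 + ⅙ = 13/6 ≈ 2.1667)
x(k, X) = 7 + √(X² + k²) (x(k, X) = 7 + √(k² + X²) = 7 + √(X² + k²))
b(T, I) = 55/6 + I (b(T, I) = I + (7 + √((13/6)² + 0²)) = I + (7 + √(169/36 + 0)) = I + (7 + √(169/36)) = I + (7 + 13/6) = I + 55/6 = 55/6 + I)
b(2, 5)*(1481/1348 - 2072/(-288)) = (55/6 + 5)*(1481/1348 - 2072/(-288)) = 85*(1481*(1/1348) - 2072*(-1/288))/6 = 85*(1481/1348 + 259/36)/6 = (85/6)*(25153/3033) = 2138005/18198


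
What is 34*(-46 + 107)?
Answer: 2074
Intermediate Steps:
34*(-46 + 107) = 34*61 = 2074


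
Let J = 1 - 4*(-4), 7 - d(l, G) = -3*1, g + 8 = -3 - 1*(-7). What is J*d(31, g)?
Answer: 170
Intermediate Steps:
g = -4 (g = -8 + (-3 - 1*(-7)) = -8 + (-3 + 7) = -8 + 4 = -4)
d(l, G) = 10 (d(l, G) = 7 - (-3) = 7 - 1*(-3) = 7 + 3 = 10)
J = 17 (J = 1 + 16 = 17)
J*d(31, g) = 17*10 = 170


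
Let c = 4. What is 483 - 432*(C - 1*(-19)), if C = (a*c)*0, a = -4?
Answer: -7725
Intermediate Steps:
C = 0 (C = -4*4*0 = -16*0 = 0)
483 - 432*(C - 1*(-19)) = 483 - 432*(0 - 1*(-19)) = 483 - 432*(0 + 19) = 483 - 432*19 = 483 - 8208 = -7725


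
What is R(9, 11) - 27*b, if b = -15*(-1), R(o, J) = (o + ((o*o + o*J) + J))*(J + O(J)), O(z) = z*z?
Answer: 25995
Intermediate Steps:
O(z) = z²
R(o, J) = (J + J²)*(J + o + o² + J*o) (R(o, J) = (o + ((o*o + o*J) + J))*(J + J²) = (o + ((o² + J*o) + J))*(J + J²) = (o + (J + o² + J*o))*(J + J²) = (J + o + o² + J*o)*(J + J²) = (J + J²)*(J + o + o² + J*o))
b = 15
R(9, 11) - 27*b = 11*(11 + 9 + 11² + 9² + 11*9² + 9*11² + 2*11*9) - 27*15 = 11*(11 + 9 + 121 + 81 + 11*81 + 9*121 + 198) - 405 = 11*(11 + 9 + 121 + 81 + 891 + 1089 + 198) - 405 = 11*2400 - 405 = 26400 - 405 = 25995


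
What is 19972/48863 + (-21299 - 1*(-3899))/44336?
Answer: 4407799/270798746 ≈ 0.016277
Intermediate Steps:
19972/48863 + (-21299 - 1*(-3899))/44336 = 19972*(1/48863) + (-21299 + 3899)*(1/44336) = 19972/48863 - 17400*1/44336 = 19972/48863 - 2175/5542 = 4407799/270798746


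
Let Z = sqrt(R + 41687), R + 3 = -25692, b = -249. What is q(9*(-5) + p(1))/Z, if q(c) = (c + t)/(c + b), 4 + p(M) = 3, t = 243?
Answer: -197*sqrt(3998)/2358820 ≈ -0.0052807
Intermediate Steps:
R = -25695 (R = -3 - 25692 = -25695)
Z = 2*sqrt(3998) (Z = sqrt(-25695 + 41687) = sqrt(15992) = 2*sqrt(3998) ≈ 126.46)
p(M) = -1 (p(M) = -4 + 3 = -1)
q(c) = (243 + c)/(-249 + c) (q(c) = (c + 243)/(c - 249) = (243 + c)/(-249 + c))
q(9*(-5) + p(1))/Z = ((243 + (9*(-5) - 1))/(-249 + (9*(-5) - 1)))/((2*sqrt(3998))) = ((243 + (-45 - 1))/(-249 + (-45 - 1)))*(sqrt(3998)/7996) = ((243 - 46)/(-249 - 46))*(sqrt(3998)/7996) = (197/(-295))*(sqrt(3998)/7996) = (-1/295*197)*(sqrt(3998)/7996) = -197*sqrt(3998)/2358820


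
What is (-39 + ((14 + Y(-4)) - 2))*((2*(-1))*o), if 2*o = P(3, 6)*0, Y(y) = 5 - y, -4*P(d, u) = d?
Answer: 0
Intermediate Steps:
P(d, u) = -d/4
o = 0 (o = (-¼*3*0)/2 = (-¾*0)/2 = (½)*0 = 0)
(-39 + ((14 + Y(-4)) - 2))*((2*(-1))*o) = (-39 + ((14 + (5 - 1*(-4))) - 2))*((2*(-1))*0) = (-39 + ((14 + (5 + 4)) - 2))*(-2*0) = (-39 + ((14 + 9) - 2))*0 = (-39 + (23 - 2))*0 = (-39 + 21)*0 = -18*0 = 0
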